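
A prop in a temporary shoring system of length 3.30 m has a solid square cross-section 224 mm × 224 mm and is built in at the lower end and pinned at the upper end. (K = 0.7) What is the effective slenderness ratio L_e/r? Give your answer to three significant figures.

λ ≈ 35.7

For a square r = a/√12 = 224/√12 = 64.66 mm
L_e = K·L = 0.7 × 3.30 m = 2.310 m = 2310.0 mm
λ = L_e / r_min = 2310.0 / 64.66 = 35.7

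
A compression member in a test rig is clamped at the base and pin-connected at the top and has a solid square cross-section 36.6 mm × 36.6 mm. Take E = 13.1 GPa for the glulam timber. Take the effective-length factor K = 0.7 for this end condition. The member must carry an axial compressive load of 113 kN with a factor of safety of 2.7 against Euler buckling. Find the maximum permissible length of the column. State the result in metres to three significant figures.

I = a⁴/12 = 36.6⁴/12 = 1.495×10^5 mm⁴
I = 1.495×10^-7 m⁴
Required critical load P_cr = n·P = 2.7 × 113 = 305.1 kN = 3.051×10^5 N
From P_cr = π²EI/(K·L)²:  L = (1/K)·√(π²EI/P_cr) = (1/0.7)·√(π²×1.31×10^10×1.495×10^-7/3.051×10^5)
L = 0.360 m

L_max ≈ 0.360 m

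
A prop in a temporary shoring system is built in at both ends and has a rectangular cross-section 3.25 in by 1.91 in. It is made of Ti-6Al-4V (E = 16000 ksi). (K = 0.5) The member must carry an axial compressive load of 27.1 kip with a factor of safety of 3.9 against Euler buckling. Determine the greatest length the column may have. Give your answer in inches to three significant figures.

L_max ≈ 106 in

Buckling occurs about the weak axis: I_min = h·b³/12 with b = 1.91 in (the shorter side).
I_min = 3.25×1.91³/12 = 1.887 in⁴
Required critical load P_cr = n·P = 3.9 × 27.1 = 105.7 kip = 1.057×10^5 lb
From P_cr = π²EI/(K·L)²:  L = (1/K)·√(π²EI/P_cr) = (1/0.5)·√(π²×1.60×10^7×1.887/1.057×10^5)
L = 106 in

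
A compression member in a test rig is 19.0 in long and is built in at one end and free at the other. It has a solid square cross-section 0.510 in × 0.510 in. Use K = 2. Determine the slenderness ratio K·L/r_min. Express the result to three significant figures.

λ ≈ 258

For a square r = a/√12 = 0.510/√12 = 0.1472 in
L_e = K·L = 2 × 19.0 = 38.00 in
λ = L_e / r_min = 38.000 / 0.1472 = 258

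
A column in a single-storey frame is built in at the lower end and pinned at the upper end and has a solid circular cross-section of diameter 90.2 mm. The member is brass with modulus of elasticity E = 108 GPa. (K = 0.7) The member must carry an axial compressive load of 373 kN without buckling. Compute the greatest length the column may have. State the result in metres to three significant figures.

L_max ≈ 4.35 m

I = πd⁴/64 = π×90.2⁴/64 = 3.249×10^6 mm⁴
I = 3.249×10^-6 m⁴
At the buckling limit P_cr = P = 3.730×10^5 N
From P_cr = π²EI/(K·L)²:  L = (1/K)·√(π²EI/P_cr) = (1/0.7)·√(π²×1.08×10^11×3.249×10^-6/3.730×10^5)
L = 4.35 m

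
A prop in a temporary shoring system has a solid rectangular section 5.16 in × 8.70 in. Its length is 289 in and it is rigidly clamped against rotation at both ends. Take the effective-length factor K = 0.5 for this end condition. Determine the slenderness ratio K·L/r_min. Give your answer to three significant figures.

λ ≈ 97.0

For a rectangle r_min = b/√12 = 5.16/√12 = 1.490 in
L_e = K·L = 0.5 × 289 = 144.5 in
λ = L_e / r_min = 144.50 / 1.490 = 97.0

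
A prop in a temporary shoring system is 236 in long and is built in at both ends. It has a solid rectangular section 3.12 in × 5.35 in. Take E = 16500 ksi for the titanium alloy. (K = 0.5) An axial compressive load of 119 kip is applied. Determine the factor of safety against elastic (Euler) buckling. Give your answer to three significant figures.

n ≈ 1.33

Buckling occurs about the weak axis: I_min = h·b³/12 with b = 3.12 in (the shorter side).
I_min = 5.35×3.12³/12 = 13.54 in⁴
Effective length L_e = K·L = 0.5 × 236 = 118.0 in
P_cr = π²EI / L_e² = π² × 16500×10³ × 13.54 / 118.0² = 1.584×10^5 lb
Factor of safety n = P_cr / P = 158.36 / 119 = 1.33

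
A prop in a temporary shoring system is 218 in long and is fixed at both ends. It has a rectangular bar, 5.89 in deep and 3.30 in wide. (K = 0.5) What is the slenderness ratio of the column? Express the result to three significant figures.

For a rectangle r_min = b/√12 = 3.30/√12 = 0.9526 in
L_e = K·L = 0.5 × 218 = 109.0 in
λ = L_e / r_min = 109.00 / 0.9526 = 114

λ ≈ 114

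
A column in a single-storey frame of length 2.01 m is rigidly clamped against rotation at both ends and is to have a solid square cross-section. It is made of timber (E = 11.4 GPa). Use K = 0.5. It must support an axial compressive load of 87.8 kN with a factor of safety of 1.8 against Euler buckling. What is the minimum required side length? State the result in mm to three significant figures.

a ≈ 64.2 mm

Required P_cr = n·P = 1.8 × 87.8 = 158.0 kN
L_e = K·L = 0.5 × 2.01 = 1.005 m
Required I = P_cr·L_e²/(π²E) = 1.580×10^5 × 1.005² / (π² × 1.14×10^10) = 1.419×10^-6 m⁴
I_req = 1.419×10^6 mm⁴
Solid square: I = a⁴/12  ⇒  a = (12I)^(1/4) = (12×1.419×10^6)^(1/4) = 64.2 mm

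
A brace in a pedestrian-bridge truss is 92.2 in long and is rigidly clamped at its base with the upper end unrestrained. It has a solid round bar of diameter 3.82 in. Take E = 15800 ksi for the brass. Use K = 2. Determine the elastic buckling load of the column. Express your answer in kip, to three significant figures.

I = πd⁴/64 = π×3.82⁴/64 = 10.45 in⁴
Effective length L_e = K·L = 2 × 92.2 = 184.4 in
P_cr = π²EI / L_e² = π² × 15800×10³ × 10.45 / 184.4² = 4.794×10^4 lb

P_cr ≈ 47.9 kip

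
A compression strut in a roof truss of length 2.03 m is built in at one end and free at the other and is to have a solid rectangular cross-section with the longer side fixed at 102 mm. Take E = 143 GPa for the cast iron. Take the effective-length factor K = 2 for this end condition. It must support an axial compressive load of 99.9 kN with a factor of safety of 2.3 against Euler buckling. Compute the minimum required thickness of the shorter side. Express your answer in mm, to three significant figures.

b ≈ 68.1 mm

Required P_cr = n·P = 2.3 × 99.9 = 229.8 kN
L_e = K·L = 2 × 2.03 = 4.060 m
Required I = P_cr·L_e²/(π²E) = 2.298×10^5 × 4.060² / (π² × 1.43×10^11) = 2.684×10^-6 m⁴
I_req = 2.684×10^6 mm⁴
Rectangle, weak axis: I_min = h·b³/12 with h = 102 mm fixed  ⇒  b = (12I/h)^(1/3) = 68.1 mm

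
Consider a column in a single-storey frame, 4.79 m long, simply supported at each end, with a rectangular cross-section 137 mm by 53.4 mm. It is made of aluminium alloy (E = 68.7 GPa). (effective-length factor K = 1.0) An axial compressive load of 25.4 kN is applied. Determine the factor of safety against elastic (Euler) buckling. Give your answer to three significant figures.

Buckling occurs about the weak axis: I_min = h·b³/12 with b = 53.4 mm (the shorter side).
I_min = 137×53.4³/12 = 1.738×10^6 mm⁴
I = 1.738×10^6 mm⁴ = 1.738×10^-6 m⁴
Effective length L_e = K·L = 1 × 4.79 = 4.790 m
P_cr = π²EI / L_e² = π² × 68.7×10⁹ × 1.738×10^-6 / 4.790² = 5.137×10^4 N
Factor of safety n = P_cr / P = 51.375 / 25.4 = 2.02

n ≈ 2.02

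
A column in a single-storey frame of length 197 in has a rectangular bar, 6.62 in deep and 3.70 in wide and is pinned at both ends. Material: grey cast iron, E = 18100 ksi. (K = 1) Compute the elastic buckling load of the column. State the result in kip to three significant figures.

P_cr ≈ 129 kip

Buckling occurs about the weak axis: I_min = h·b³/12 with b = 3.70 in (the shorter side).
I_min = 6.62×3.70³/12 = 27.94 in⁴
Effective length L_e = K·L = 1 × 197 = 197.0 in
P_cr = π²EI / L_e² = π² × 18100×10³ × 27.94 / 197.0² = 1.286×10^5 lb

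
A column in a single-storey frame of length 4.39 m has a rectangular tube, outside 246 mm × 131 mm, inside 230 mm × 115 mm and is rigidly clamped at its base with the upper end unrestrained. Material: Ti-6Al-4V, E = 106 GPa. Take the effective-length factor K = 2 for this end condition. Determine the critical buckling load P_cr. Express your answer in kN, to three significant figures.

Weak-axis I_min = (h_o·b_o³ − h_i·b_i³)/12 with b_o = 131, b_i = 115.0 mm (shorter outer/inner sides).
I_min = (246×131³ − 230.0×115.0³)/12 = 1.694×10^7 mm⁴
I = 1.694×10^7 mm⁴ = 1.694×10^-5 m⁴
Effective length L_e = K·L = 2 × 4.39 = 8.780 m
P_cr = π²EI / L_e² = π² × 106×10⁹ × 1.694×10^-5 / 8.780² = 2.298×10^5 N

P_cr ≈ 230 kN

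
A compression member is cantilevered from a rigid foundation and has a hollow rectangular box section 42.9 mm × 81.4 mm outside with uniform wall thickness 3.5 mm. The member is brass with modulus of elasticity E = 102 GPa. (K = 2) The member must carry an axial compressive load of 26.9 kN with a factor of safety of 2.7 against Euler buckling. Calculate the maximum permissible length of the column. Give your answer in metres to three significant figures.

L_max ≈ 0.928 m

Inner dimensions: h_i = 81.4 − 2×3.5 = 74.40 mm, b_i = 42.9 − 2×3.5 = 35.90 mm
Weak-axis I_min = (h_o·b_o³ − h_i·b_i³)/12 with b_o = 42.9, b_i = 35.90 mm (shorter outer/inner sides).
I_min = (81.4×42.9³ − 74.40×35.90³)/12 = 2.487×10^5 mm⁴
I = 2.487×10^-7 m⁴
Required critical load P_cr = n·P = 2.7 × 26.9 = 72.63 kN = 7.263×10^4 N
From P_cr = π²EI/(K·L)²:  L = (1/K)·√(π²EI/P_cr) = (1/2)·√(π²×1.02×10^11×2.487×10^-7/7.263×10^4)
L = 0.928 m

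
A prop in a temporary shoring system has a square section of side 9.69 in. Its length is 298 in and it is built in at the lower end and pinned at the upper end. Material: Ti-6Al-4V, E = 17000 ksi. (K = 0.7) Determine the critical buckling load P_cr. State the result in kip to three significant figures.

P_cr ≈ 2830 kip

I = a⁴/12 = 9.69⁴/12 = 734.7 in⁴
Effective length L_e = K·L = 0.7 × 298 = 208.6 in
P_cr = π²EI / L_e² = π² × 17000×10³ × 734.7 / 208.6² = 2.833×10^6 lb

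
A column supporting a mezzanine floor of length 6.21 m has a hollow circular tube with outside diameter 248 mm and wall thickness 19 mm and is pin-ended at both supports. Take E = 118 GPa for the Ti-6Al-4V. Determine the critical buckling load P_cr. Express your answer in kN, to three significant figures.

P_cr ≈ 2720 kN

Inner diameter d_i = 248 − 2×19 = 210.0 mm
I = π(d_o⁴ − d_i⁴)/64 = π(248⁴ − 210.0⁴)/64 = 9.022×10^7 mm⁴
I = 9.022×10^7 mm⁴ = 9.022×10^-5 m⁴
Effective length L_e = K·L = 1 × 6.21 = 6.210 m
P_cr = π²EI / L_e² = π² × 118×10⁹ × 9.022×10^-5 / 6.210² = 2.725×10^6 N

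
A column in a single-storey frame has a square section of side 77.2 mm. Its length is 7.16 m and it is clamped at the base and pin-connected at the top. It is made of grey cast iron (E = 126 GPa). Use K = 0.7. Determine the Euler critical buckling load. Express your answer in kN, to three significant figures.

I = a⁴/12 = 77.2⁴/12 = 2.960×10^6 mm⁴
I = 2.960×10^6 mm⁴ = 2.960×10^-6 m⁴
Effective length L_e = K·L = 0.7 × 7.16 = 5.012 m
P_cr = π²EI / L_e² = π² × 126×10⁹ × 2.960×10^-6 / 5.012² = 1.465×10^5 N

P_cr ≈ 147 kN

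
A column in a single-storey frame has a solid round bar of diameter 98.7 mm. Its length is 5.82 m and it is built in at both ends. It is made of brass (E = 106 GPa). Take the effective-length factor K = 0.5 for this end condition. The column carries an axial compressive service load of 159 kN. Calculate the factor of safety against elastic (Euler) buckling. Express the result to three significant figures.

I = πd⁴/64 = π×98.7⁴/64 = 4.658×10^6 mm⁴
I = 4.658×10^6 mm⁴ = 4.658×10^-6 m⁴
Effective length L_e = K·L = 0.5 × 5.82 = 2.910 m
P_cr = π²EI / L_e² = π² × 106×10⁹ × 4.658×10^-6 / 2.910² = 5.755×10^5 N
Factor of safety n = P_cr / P = 575.52 / 159 = 3.62

n ≈ 3.62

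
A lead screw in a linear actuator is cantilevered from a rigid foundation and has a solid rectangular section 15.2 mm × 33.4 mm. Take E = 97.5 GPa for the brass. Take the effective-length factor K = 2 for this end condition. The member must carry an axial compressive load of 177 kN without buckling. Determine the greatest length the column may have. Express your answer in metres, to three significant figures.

L_max ≈ 0.115 m

Buckling occurs about the weak axis: I_min = h·b³/12 with b = 15.2 mm (the shorter side).
I_min = 33.4×15.2³/12 = 9.775×10^3 mm⁴
I = 9.775×10^-9 m⁴
At the buckling limit P_cr = P = 1.770×10^5 N
From P_cr = π²EI/(K·L)²:  L = (1/K)·√(π²EI/P_cr) = (1/2)·√(π²×9.75×10^10×9.775×10^-9/1.770×10^5)
L = 0.115 m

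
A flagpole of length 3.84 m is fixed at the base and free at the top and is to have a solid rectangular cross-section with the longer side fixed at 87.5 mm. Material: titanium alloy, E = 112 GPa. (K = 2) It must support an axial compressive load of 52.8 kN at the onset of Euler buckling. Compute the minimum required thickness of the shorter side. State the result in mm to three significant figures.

b ≈ 72.8 mm

L_e = K·L = 2 × 3.84 = 7.680 m
Required I = P_cr·L_e²/(π²E) = 5.280×10^4 × 7.680² / (π² × 1.12×10^11) = 2.817×10^-6 m⁴
I_req = 2.817×10^6 mm⁴
Rectangle, weak axis: I_min = h·b³/12 with h = 87.5 mm fixed  ⇒  b = (12I/h)^(1/3) = 72.8 mm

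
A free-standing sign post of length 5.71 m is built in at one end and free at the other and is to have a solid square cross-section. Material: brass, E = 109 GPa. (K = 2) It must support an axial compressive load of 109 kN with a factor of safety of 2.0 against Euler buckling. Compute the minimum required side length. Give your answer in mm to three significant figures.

Required P_cr = n·P = 2.0 × 109 = 218.0 kN
L_e = K·L = 2 × 5.71 = 11.42 m
Required I = P_cr·L_e²/(π²E) = 2.180×10^5 × 11.42² / (π² × 1.09×10^11) = 2.643×10^-5 m⁴
I_req = 2.643×10^7 mm⁴
Solid square: I = a⁴/12  ⇒  a = (12I)^(1/4) = (12×2.643×10^7)^(1/4) = 133 mm

a ≈ 133 mm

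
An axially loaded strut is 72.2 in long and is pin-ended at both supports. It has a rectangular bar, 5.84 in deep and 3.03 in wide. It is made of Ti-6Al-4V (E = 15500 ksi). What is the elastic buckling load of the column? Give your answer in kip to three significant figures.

P_cr ≈ 397 kip

Buckling occurs about the weak axis: I_min = h·b³/12 with b = 3.03 in (the shorter side).
I_min = 5.84×3.03³/12 = 13.54 in⁴
Effective length L_e = K·L = 1 × 72.2 = 72.20 in
P_cr = π²EI / L_e² = π² × 15500×10³ × 13.54 / 72.20² = 3.973×10^5 lb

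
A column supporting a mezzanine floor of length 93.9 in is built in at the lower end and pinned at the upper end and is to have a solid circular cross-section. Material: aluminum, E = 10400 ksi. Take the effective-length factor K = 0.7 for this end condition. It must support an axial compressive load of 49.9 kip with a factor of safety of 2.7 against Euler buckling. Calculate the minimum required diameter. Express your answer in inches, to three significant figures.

d ≈ 3.28 in

Required P_cr = n·P = 2.7 × 49.9 = 134.7 kip
L_e = K·L = 0.7 × 93.9 = 65.73 in
Required I = P_cr·L_e²/(π²E) = 1.347×10^5 × 65.73² / (π² × 1.04×10^7) = 5.671 in⁴
Solid circle: I = πd⁴/64  ⇒  d = (64I/π)^(1/4) = (64×5.671/π)^(1/4) = 3.28 in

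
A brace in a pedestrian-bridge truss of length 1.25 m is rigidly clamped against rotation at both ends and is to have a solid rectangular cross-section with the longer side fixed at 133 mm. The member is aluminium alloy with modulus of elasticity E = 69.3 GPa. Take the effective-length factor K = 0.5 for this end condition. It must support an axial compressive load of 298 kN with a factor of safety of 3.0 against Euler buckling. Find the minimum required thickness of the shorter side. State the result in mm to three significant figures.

Required P_cr = n·P = 3.0 × 298 = 894.0 kN
L_e = K·L = 0.5 × 1.25 = 0.6250 m
Required I = P_cr·L_e²/(π²E) = 8.940×10^5 × 0.6250² / (π² × 6.93×10^10) = 5.106×10^-7 m⁴
I_req = 5.106×10^5 mm⁴
Rectangle, weak axis: I_min = h·b³/12 with h = 133 mm fixed  ⇒  b = (12I/h)^(1/3) = 35.8 mm

b ≈ 35.8 mm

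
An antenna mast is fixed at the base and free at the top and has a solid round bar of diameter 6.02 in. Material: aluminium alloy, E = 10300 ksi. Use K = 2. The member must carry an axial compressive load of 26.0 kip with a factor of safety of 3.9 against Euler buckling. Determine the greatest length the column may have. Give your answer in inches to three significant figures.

L_max ≈ 127 in

I = πd⁴/64 = π×6.02⁴/64 = 64.47 in⁴
Required critical load P_cr = n·P = 3.9 × 26.0 = 101.4 kip = 1.014×10^5 lb
From P_cr = π²EI/(K·L)²:  L = (1/K)·√(π²EI/P_cr) = (1/2)·√(π²×1.03×10^7×64.47/1.014×10^5)
L = 127 in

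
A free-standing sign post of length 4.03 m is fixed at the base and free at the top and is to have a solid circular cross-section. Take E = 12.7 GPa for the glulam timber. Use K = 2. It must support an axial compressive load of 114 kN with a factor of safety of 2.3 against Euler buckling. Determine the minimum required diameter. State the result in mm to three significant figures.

d ≈ 229 mm

Required P_cr = n·P = 2.3 × 114 = 262.2 kN
L_e = K·L = 2 × 4.03 = 8.060 m
Required I = P_cr·L_e²/(π²E) = 2.622×10^5 × 8.060² / (π² × 1.27×10^10) = 1.359×10^-4 m⁴
I_req = 1.359×10^8 mm⁴
Solid circle: I = πd⁴/64  ⇒  d = (64I/π)^(1/4) = (64×1.359×10^8/π)^(1/4) = 229 mm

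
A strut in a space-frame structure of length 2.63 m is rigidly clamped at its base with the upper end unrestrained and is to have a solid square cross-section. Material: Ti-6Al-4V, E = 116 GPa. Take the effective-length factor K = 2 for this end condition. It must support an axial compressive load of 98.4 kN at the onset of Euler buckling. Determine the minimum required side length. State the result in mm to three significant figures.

L_e = K·L = 2 × 2.63 = 5.260 m
Required I = P_cr·L_e²/(π²E) = 9.840×10^4 × 5.260² / (π² × 1.16×10^11) = 2.378×10^-6 m⁴
I_req = 2.378×10^6 mm⁴
Solid square: I = a⁴/12  ⇒  a = (12I)^(1/4) = (12×2.378×10^6)^(1/4) = 73.1 mm

a ≈ 73.1 mm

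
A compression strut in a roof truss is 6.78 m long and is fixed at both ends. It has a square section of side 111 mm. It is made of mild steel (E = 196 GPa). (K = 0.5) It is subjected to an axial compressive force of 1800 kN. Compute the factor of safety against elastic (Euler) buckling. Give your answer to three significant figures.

n ≈ 1.18

I = a⁴/12 = 111⁴/12 = 1.265×10^7 mm⁴
I = 1.265×10^7 mm⁴ = 1.265×10^-5 m⁴
Effective length L_e = K·L = 0.5 × 6.78 = 3.390 m
P_cr = π²EI / L_e² = π² × 196×10⁹ × 1.265×10^-5 / 3.390² = 2.129×10^6 N
Factor of safety n = P_cr / P = 2129.4 / 1800 = 1.18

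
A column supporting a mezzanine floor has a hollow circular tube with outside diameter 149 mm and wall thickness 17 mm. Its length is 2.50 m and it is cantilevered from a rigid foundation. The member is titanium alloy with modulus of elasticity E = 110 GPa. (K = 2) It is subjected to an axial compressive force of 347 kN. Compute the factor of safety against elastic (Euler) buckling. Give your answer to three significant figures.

Inner diameter d_i = 149 − 2×17 = 115.0 mm
I = π(d_o⁴ − d_i⁴)/64 = π(149⁴ − 115.0⁴)/64 = 1.561×10^7 mm⁴
I = 1.561×10^7 mm⁴ = 1.561×10^-5 m⁴
Effective length L_e = K·L = 2 × 2.50 = 5.000 m
P_cr = π²EI / L_e² = π² × 110×10⁹ × 1.561×10^-5 / 5.000² = 6.778×10^5 N
Factor of safety n = P_cr / P = 677.84 / 347 = 1.95

n ≈ 1.95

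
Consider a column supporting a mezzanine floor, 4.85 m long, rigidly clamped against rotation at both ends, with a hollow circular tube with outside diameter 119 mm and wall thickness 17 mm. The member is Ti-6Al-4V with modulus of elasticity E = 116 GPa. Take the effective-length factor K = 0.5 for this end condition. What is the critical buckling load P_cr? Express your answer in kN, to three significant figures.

Inner diameter d_i = 119 − 2×17 = 85.00 mm
I = π(d_o⁴ − d_i⁴)/64 = π(119⁴ − 85.00⁴)/64 = 7.281×10^6 mm⁴
I = 7.281×10^6 mm⁴ = 7.281×10^-6 m⁴
Effective length L_e = K·L = 0.5 × 4.85 = 2.425 m
P_cr = π²EI / L_e² = π² × 116×10⁹ × 7.281×10^-6 / 2.425² = 1.418×10^6 N

P_cr ≈ 1420 kN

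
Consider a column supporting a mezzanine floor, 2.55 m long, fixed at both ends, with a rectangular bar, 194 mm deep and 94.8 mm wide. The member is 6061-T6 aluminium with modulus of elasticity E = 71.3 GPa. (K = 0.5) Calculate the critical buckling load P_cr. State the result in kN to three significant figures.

P_cr ≈ 5960 kN

Buckling occurs about the weak axis: I_min = h·b³/12 with b = 94.8 mm (the shorter side).
I_min = 194×94.8³/12 = 1.377×10^7 mm⁴
I = 1.377×10^7 mm⁴ = 1.377×10^-5 m⁴
Effective length L_e = K·L = 0.5 × 2.55 = 1.275 m
P_cr = π²EI / L_e² = π² × 71.3×10⁹ × 1.377×10^-5 / 1.275² = 5.962×10^6 N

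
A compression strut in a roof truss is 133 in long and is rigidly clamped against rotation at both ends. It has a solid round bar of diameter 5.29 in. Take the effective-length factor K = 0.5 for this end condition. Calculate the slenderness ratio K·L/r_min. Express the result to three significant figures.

For a solid circle r = d/4 = 5.29/4 = 1.322 in
L_e = K·L = 0.5 × 133 = 66.50 in
λ = L_e / r_min = 66.500 / 1.322 = 50.3

λ ≈ 50.3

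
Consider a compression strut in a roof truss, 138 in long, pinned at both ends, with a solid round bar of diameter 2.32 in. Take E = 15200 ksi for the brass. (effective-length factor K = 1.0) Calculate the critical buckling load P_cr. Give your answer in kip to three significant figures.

P_cr ≈ 11.2 kip

I = πd⁴/64 = π×2.32⁴/64 = 1.422 in⁴
Effective length L_e = K·L = 1 × 138 = 138.0 in
P_cr = π²EI / L_e² = π² × 15200×10³ × 1.422 / 138.0² = 1.120×10^4 lb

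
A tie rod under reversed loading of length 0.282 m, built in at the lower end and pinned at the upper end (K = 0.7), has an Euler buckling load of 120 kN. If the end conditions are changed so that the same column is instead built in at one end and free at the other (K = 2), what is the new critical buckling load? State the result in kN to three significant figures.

P_cr ≈ 14.7 kN

P_cr ∝ 1/K², so P_cr,new = P_cr,old × (K_old/K_new)² = 120 × (0.7/2)²
= 120 × 0.1225 = 14.7 kN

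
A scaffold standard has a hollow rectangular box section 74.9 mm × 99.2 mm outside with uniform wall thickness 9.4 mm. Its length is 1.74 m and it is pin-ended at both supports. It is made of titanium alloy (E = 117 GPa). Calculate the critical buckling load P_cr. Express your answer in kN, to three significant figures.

Inner dimensions: h_i = 99.2 − 2×9.4 = 80.40 mm, b_i = 74.9 − 2×9.4 = 56.10 mm
Weak-axis I_min = (h_o·b_o³ − h_i·b_i³)/12 with b_o = 74.9, b_i = 56.10 mm (shorter outer/inner sides).
I_min = (99.2×74.9³ − 80.40×56.10³)/12 = 2.291×10^6 mm⁴
I = 2.291×10^6 mm⁴ = 2.291×10^-6 m⁴
Effective length L_e = K·L = 1 × 1.74 = 1.740 m
P_cr = π²EI / L_e² = π² × 117×10⁹ × 2.291×10^-6 / 1.740² = 8.737×10^5 N

P_cr ≈ 874 kN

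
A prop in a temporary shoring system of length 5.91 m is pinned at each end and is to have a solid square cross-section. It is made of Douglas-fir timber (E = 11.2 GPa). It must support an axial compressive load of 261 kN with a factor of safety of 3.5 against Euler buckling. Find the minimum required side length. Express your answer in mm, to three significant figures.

Required P_cr = n·P = 3.5 × 261 = 913.5 kN
L_e = K·L = 1 × 5.91 = 5.910 m
Required I = P_cr·L_e²/(π²E) = 9.135×10^5 × 5.910² / (π² × 1.12×10^10) = 2.886×10^-4 m⁴
I_req = 2.886×10^8 mm⁴
Solid square: I = a⁴/12  ⇒  a = (12I)^(1/4) = (12×2.886×10^8)^(1/4) = 243 mm

a ≈ 243 mm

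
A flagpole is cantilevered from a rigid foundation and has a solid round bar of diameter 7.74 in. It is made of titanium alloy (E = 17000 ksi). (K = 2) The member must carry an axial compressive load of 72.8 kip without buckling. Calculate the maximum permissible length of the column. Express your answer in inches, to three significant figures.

I = πd⁴/64 = π×7.74⁴/64 = 176.2 in⁴
At the buckling limit P_cr = P = 7.280×10^4 lb
From P_cr = π²EI/(K·L)²:  L = (1/K)·√(π²EI/P_cr) = (1/2)·√(π²×1.70×10^7×176.2/7.280×10^4)
L = 319 in

L_max ≈ 319 in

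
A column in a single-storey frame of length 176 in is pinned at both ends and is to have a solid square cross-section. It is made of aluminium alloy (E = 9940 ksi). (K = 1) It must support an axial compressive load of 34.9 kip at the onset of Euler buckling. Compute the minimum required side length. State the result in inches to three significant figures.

a ≈ 3.39 in

L_e = K·L = 1 × 176 = 176.0 in
Required I = P_cr·L_e²/(π²E) = 3.490×10^4 × 176.0² / (π² × 9.94×10^6) = 11.02 in⁴
Solid square: I = a⁴/12  ⇒  a = (12I)^(1/4) = (12×11.02)^(1/4) = 3.39 in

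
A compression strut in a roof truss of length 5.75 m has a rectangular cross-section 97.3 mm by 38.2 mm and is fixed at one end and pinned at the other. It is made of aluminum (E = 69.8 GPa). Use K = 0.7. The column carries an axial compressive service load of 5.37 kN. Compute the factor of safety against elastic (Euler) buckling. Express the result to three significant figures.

Buckling occurs about the weak axis: I_min = h·b³/12 with b = 38.2 mm (the shorter side).
I_min = 97.3×38.2³/12 = 4.520×10^5 mm⁴
I = 4.520×10^5 mm⁴ = 4.520×10^-7 m⁴
Effective length L_e = K·L = 0.7 × 5.75 = 4.025 m
P_cr = π²EI / L_e² = π² × 69.8×10⁹ × 4.520×10^-7 / 4.025² = 1.922×10^4 N
Factor of safety n = P_cr / P = 19.220 / 5.37 = 3.58

n ≈ 3.58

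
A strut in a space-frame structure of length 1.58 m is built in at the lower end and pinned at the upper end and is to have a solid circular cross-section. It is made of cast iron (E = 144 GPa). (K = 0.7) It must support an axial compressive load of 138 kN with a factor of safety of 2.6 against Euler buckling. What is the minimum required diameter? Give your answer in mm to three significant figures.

d ≈ 50.1 mm

Required P_cr = n·P = 2.6 × 138 = 358.8 kN
L_e = K·L = 0.7 × 1.58 = 1.106 m
Required I = P_cr·L_e²/(π²E) = 3.588×10^5 × 1.106² / (π² × 1.44×10^11) = 3.088×10^-7 m⁴
I_req = 3.088×10^5 mm⁴
Solid circle: I = πd⁴/64  ⇒  d = (64I/π)^(1/4) = (64×3.088×10^5/π)^(1/4) = 50.1 mm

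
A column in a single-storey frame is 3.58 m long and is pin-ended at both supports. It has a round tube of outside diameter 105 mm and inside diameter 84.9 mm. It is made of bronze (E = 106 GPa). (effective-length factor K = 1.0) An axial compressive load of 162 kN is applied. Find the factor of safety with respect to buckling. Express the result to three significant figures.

d_o = 105 mm, d_i = 84.9 mm
I = π(d_o⁴ − d_i⁴)/64 = π(105⁴ − 84.90⁴)/64 = 3.416×10^6 mm⁴
I = 3.416×10^6 mm⁴ = 3.416×10^-6 m⁴
Effective length L_e = K·L = 1 × 3.58 = 3.580 m
P_cr = π²EI / L_e² = π² × 106×10⁹ × 3.416×10^-6 / 3.580² = 2.789×10^5 N
Factor of safety n = P_cr / P = 278.86 / 162 = 1.72

n ≈ 1.72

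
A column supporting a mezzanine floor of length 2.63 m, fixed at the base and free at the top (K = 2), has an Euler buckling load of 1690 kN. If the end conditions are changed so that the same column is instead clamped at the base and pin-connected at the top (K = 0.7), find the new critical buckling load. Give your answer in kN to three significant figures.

P_cr ∝ 1/K², so P_cr,new = P_cr,old × (K_old/K_new)² = 1690 × (2/0.7)²
= 1690 × 8.163 = 13800 kN

P_cr ≈ 13800 kN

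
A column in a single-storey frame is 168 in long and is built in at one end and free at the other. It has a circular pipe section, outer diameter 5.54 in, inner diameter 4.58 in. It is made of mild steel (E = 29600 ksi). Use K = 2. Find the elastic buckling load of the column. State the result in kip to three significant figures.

P_cr ≈ 63.8 kip

d_o = 5.54 in, d_i = 4.58 in
I = π(d_o⁴ − d_i⁴)/64 = π(5.54⁴ − 4.580⁴)/64 = 24.64 in⁴
Effective length L_e = K·L = 2 × 168 = 336.0 in
P_cr = π²EI / L_e² = π² × 29600×10³ × 24.64 / 336.0² = 6.376×10^4 lb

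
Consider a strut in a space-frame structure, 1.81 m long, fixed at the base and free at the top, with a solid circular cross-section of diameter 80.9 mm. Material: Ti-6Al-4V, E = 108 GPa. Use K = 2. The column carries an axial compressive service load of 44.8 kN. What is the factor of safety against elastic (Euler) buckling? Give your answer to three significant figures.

I = πd⁴/64 = π×80.9⁴/64 = 2.103×10^6 mm⁴
I = 2.103×10^6 mm⁴ = 2.103×10^-6 m⁴
Effective length L_e = K·L = 2 × 1.81 = 3.620 m
P_cr = π²EI / L_e² = π² × 108×10⁹ × 2.103×10^-6 / 3.620² = 1.710×10^5 N
Factor of safety n = P_cr / P = 171.03 / 44.8 = 3.82

n ≈ 3.82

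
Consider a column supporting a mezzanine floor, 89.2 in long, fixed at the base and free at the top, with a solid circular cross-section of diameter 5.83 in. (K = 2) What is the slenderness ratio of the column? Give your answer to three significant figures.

I = πd⁴/64 = π×5.83⁴/64 = 56.71 in⁴
A = 26.69 in²;  r_min = √(I/A) = √(56.71/26.69) = 1.458 in
L_e = K·L = 2 × 89.2 = 178.4 in
λ = L_e / r_min = 178.40 / 1.458 = 122

λ ≈ 122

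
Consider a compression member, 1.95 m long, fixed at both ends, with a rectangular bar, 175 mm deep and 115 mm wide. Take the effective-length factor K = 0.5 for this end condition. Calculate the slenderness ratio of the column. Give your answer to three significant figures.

λ ≈ 29.4

Buckling occurs about the weak axis: I_min = h·b³/12 with b = 115 mm (the shorter side).
I_min = 175×115³/12 = 2.218×10^7 mm⁴
A = 2.013×10^4 mm²;  r_min = √(I/A) = √(2.218×10^7/2.013×10^4) = 33.20 mm
L_e = K·L = 0.5 × 1.95 m = 0.9750 m = 975.00 mm
λ = L_e / r_min = 975.00 / 33.20 = 29.4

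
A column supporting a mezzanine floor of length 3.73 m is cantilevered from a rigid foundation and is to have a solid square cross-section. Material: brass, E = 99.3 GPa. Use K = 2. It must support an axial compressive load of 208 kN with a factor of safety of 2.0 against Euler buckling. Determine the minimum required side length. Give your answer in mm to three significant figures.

a ≈ 130 mm

Required P_cr = n·P = 2.0 × 208 = 416.0 kN
L_e = K·L = 2 × 3.73 = 7.460 m
Required I = P_cr·L_e²/(π²E) = 4.160×10^5 × 7.460² / (π² × 9.93×10^10) = 2.362×10^-5 m⁴
I_req = 2.362×10^7 mm⁴
Solid square: I = a⁴/12  ⇒  a = (12I)^(1/4) = (12×2.362×10^7)^(1/4) = 130 mm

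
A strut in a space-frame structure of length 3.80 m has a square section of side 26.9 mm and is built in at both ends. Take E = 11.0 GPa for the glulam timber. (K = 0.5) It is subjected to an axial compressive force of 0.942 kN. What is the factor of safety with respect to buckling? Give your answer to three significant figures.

n ≈ 1.39

I = a⁴/12 = 26.9⁴/12 = 4.363×10^4 mm⁴
I = 4.363×10^4 mm⁴ = 4.363×10^-8 m⁴
Effective length L_e = K·L = 0.5 × 3.80 = 1.900 m
P_cr = π²EI / L_e² = π² × 11.0×10⁹ × 4.363×10^-8 / 1.900² = 1.312×10^3 N
Factor of safety n = P_cr / P = 1.3122 / 0.942 = 1.39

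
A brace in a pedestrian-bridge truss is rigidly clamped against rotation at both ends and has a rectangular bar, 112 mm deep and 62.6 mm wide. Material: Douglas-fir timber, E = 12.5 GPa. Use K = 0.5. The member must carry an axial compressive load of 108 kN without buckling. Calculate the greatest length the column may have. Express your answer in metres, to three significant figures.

L_max ≈ 3.23 m

Buckling occurs about the weak axis: I_min = h·b³/12 with b = 62.6 mm (the shorter side).
I_min = 112×62.6³/12 = 2.290×10^6 mm⁴
I = 2.290×10^-6 m⁴
At the buckling limit P_cr = P = 1.080×10^5 N
From P_cr = π²EI/(K·L)²:  L = (1/K)·√(π²EI/P_cr) = (1/0.5)·√(π²×1.25×10^10×2.290×10^-6/1.080×10^5)
L = 3.23 m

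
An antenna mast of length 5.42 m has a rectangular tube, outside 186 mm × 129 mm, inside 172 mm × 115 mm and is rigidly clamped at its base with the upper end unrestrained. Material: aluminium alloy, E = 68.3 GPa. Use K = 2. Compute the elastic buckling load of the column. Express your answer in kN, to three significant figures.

Weak-axis I_min = (h_o·b_o³ − h_i·b_i³)/12 with b_o = 129, b_i = 115.0 mm (shorter outer/inner sides).
I_min = (186×129³ − 172.0×115.0³)/12 = 1.147×10^7 mm⁴
I = 1.147×10^7 mm⁴ = 1.147×10^-5 m⁴
Effective length L_e = K·L = 2 × 5.42 = 10.84 m
P_cr = π²EI / L_e² = π² × 68.3×10⁹ × 1.147×10^-5 / 10.84² = 6.583×10^4 N

P_cr ≈ 65.8 kN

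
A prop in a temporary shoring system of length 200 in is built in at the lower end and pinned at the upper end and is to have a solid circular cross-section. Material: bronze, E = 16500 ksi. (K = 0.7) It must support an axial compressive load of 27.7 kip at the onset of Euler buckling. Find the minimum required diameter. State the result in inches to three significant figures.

d ≈ 2.87 in

L_e = K·L = 0.7 × 200 = 140.0 in
Required I = P_cr·L_e²/(π²E) = 2.770×10^4 × 140.0² / (π² × 1.65×10^7) = 3.334 in⁴
Solid circle: I = πd⁴/64  ⇒  d = (64I/π)^(1/4) = (64×3.334/π)^(1/4) = 2.87 in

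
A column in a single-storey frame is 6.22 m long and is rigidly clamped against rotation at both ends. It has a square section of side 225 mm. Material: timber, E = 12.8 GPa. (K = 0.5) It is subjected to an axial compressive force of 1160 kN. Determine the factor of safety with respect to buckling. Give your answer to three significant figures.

n ≈ 2.40

I = a⁴/12 = 225⁴/12 = 2.136×10^8 mm⁴
I = 2.136×10^8 mm⁴ = 2.136×10^-4 m⁴
Effective length L_e = K·L = 0.5 × 6.22 = 3.110 m
P_cr = π²EI / L_e² = π² × 12.8×10⁹ × 2.136×10^-4 / 3.110² = 2.790×10^6 N
Factor of safety n = P_cr / P = 2789.6 / 1160 = 2.40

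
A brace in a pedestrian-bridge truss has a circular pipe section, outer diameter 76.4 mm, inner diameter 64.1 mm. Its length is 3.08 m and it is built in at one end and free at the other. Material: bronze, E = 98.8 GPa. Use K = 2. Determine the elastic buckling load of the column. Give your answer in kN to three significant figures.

d_o = 76.4 mm, d_i = 64.1 mm
I = π(d_o⁴ − d_i⁴)/64 = π(76.4⁴ − 64.10⁴)/64 = 8.437×10^5 mm⁴
I = 8.437×10^5 mm⁴ = 8.437×10^-7 m⁴
Effective length L_e = K·L = 2 × 3.08 = 6.160 m
P_cr = π²EI / L_e² = π² × 98.8×10⁹ × 8.437×10^-7 / 6.160² = 2.168×10^4 N

P_cr ≈ 21.7 kN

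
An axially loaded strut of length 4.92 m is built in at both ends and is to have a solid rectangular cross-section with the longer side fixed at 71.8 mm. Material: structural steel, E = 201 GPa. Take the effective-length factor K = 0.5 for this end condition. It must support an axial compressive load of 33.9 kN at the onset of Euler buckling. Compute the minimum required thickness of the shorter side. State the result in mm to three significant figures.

L_e = K·L = 0.5 × 4.92 = 2.460 m
Required I = P_cr·L_e²/(π²E) = 3.390×10^4 × 2.460² / (π² × 2.01×10^11) = 1.034×10^-7 m⁴
I_req = 1.034×10^5 mm⁴
Rectangle, weak axis: I_min = h·b³/12 with h = 71.8 mm fixed  ⇒  b = (12I/h)^(1/3) = 25.9 mm

b ≈ 25.9 mm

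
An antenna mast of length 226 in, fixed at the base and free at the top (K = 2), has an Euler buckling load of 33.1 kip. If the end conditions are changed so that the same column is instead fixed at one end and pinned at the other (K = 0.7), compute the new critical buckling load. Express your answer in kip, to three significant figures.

P_cr ≈ 270 kip

P_cr ∝ 1/K², so P_cr,new = P_cr,old × (K_old/K_new)² = 33.1 × (2/0.7)²
= 33.1 × 8.163 = 270 kip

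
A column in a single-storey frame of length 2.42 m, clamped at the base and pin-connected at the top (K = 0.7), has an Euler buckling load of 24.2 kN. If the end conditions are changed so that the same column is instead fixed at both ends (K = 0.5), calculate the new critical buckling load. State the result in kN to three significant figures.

P_cr ∝ 1/K², so P_cr,new = P_cr,old × (K_old/K_new)² = 24.2 × (0.7/0.5)²
= 24.2 × 1.960 = 47.4 kN

P_cr ≈ 47.4 kN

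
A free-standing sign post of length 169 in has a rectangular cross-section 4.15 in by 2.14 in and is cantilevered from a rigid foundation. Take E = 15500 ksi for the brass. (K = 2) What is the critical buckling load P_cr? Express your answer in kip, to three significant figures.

P_cr ≈ 4.54 kip

Buckling occurs about the weak axis: I_min = h·b³/12 with b = 2.14 in (the shorter side).
I_min = 4.15×2.14³/12 = 3.389 in⁴
Effective length L_e = K·L = 2 × 169 = 338.0 in
P_cr = π²EI / L_e² = π² × 15500×10³ × 3.389 / 338.0² = 4.538×10^3 lb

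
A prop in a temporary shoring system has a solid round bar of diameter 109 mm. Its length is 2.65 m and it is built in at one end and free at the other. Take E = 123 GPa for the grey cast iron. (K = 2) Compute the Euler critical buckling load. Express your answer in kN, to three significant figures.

P_cr ≈ 299 kN

I = πd⁴/64 = π×109⁴/64 = 6.929×10^6 mm⁴
I = 6.929×10^6 mm⁴ = 6.929×10^-6 m⁴
Effective length L_e = K·L = 2 × 2.65 = 5.300 m
P_cr = π²EI / L_e² = π² × 123×10⁹ × 6.929×10^-6 / 5.300² = 2.995×10^5 N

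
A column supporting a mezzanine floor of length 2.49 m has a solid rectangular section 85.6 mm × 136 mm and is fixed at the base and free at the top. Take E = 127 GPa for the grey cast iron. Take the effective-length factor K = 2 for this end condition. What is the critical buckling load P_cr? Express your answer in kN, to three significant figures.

Buckling occurs about the weak axis: I_min = h·b³/12 with b = 85.6 mm (the shorter side).
I_min = 136×85.6³/12 = 7.109×10^6 mm⁴
I = 7.109×10^6 mm⁴ = 7.109×10^-6 m⁴
Effective length L_e = K·L = 2 × 2.49 = 4.980 m
P_cr = π²EI / L_e² = π² × 127×10⁹ × 7.109×10^-6 / 4.980² = 3.593×10^5 N

P_cr ≈ 359 kN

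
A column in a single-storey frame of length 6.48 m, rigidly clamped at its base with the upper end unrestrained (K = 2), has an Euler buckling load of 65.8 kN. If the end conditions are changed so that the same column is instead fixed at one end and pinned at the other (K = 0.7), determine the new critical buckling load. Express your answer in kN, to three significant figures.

P_cr ≈ 537 kN

P_cr ∝ 1/K², so P_cr,new = P_cr,old × (K_old/K_new)² = 65.8 × (2/0.7)²
= 65.8 × 8.163 = 537 kN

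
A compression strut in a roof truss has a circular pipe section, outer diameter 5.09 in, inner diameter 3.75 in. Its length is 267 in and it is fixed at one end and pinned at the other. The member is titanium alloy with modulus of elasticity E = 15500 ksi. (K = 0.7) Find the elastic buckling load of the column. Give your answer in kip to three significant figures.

P_cr ≈ 102 kip

d_o = 5.09 in, d_i = 3.75 in
I = π(d_o⁴ − d_i⁴)/64 = π(5.09⁴ − 3.750⁴)/64 = 23.24 in⁴
Effective length L_e = K·L = 0.7 × 267 = 186.9 in
P_cr = π²EI / L_e² = π² × 15500×10³ × 23.24 / 186.9² = 1.018×10^5 lb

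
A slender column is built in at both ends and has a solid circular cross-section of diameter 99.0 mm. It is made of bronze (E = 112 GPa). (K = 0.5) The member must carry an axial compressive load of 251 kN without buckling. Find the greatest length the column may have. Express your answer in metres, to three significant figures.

L_max ≈ 9.11 m

I = πd⁴/64 = π×99.0⁴/64 = 4.715×10^6 mm⁴
I = 4.715×10^-6 m⁴
At the buckling limit P_cr = P = 2.510×10^5 N
From P_cr = π²EI/(K·L)²:  L = (1/K)·√(π²EI/P_cr) = (1/0.5)·√(π²×1.12×10^11×4.715×10^-6/2.510×10^5)
L = 9.11 m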